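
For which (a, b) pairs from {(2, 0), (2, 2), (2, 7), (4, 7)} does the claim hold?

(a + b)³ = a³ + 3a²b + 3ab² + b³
All pairs

Testing each pair:
(2, 0): LHS = 8, RHS = 8 → holds
(2, 2): LHS = 64, RHS = 64 → holds
(2, 7): LHS = 729, RHS = 729 → holds
(4, 7): LHS = 1331, RHS = 1331 → holds

Every pair satisfies the claim.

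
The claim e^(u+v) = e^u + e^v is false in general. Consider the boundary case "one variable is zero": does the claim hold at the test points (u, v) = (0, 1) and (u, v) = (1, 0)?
No, fails at both test points

At (0, 1): LHS = e ≈ 2.718 ≠ RHS = 1 + e ≈ 3.718
At (1, 0): LHS = e ≈ 2.718 ≠ RHS = 1 + e ≈ 3.718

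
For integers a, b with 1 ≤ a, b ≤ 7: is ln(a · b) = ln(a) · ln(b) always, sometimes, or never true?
Sometimes true

It holds at (a, b) = (1, 1) (both sides equal 0), but fails at (a, b) = (3, 1) (LHS = ln(3) ≈ 1.099, RHS = 0).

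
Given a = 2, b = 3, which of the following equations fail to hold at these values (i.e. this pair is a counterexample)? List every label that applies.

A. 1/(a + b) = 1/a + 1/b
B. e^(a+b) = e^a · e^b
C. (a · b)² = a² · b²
Evaluating each claim at the given values:
A. LHS = 1/5, RHS = 5/6 → fails here (LHS ≠ RHS)
B. LHS = e^5 ≈ 148.4, RHS = e^5 ≈ 148.4 → holds here (LHS = RHS)
C. LHS = 36, RHS = 36 → holds here (LHS = RHS)

Answer: A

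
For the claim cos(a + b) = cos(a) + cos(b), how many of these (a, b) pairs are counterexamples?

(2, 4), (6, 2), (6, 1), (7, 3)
4

Testing each pair:
(2, 4): LHS = cos(6) ≈ 0.9602, RHS = cos(4) + cos(2) ≈ -1.07 → counterexample
(6, 2): LHS = cos(8) ≈ -0.1455, RHS = cos(2) + cos(6) ≈ 0.544 → counterexample
(6, 1): LHS = cos(7) ≈ 0.7539, RHS = cos(1) + cos(6) ≈ 1.5 → counterexample
(7, 3): LHS = cos(10) ≈ -0.8391, RHS = cos(3) + cos(7) ≈ -0.2361 → counterexample

That makes 4 counterexamples.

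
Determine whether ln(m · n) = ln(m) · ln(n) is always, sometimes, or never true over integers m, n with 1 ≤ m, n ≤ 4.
Sometimes true

It holds at (m, n) = (1, 1) (both sides equal 0), but fails at (m, n) = (1, 2) (LHS = ln(2) ≈ 0.6931, RHS = 0).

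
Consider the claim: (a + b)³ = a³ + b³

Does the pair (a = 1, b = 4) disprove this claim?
Yes

Substituting a = 1, b = 4:
LHS = (1 + 4)³ = 125
RHS = 1³ + 4³ = 65

Since LHS ≠ RHS, this pair disproves the claim.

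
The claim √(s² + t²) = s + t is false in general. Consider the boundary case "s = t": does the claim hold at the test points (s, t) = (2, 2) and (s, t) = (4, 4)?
No, fails at both test points

At (2, 2): LHS = 2·√(2) ≈ 2.828 ≠ RHS = 4
At (4, 4): LHS = 4·√(2) ≈ 5.657 ≠ RHS = 8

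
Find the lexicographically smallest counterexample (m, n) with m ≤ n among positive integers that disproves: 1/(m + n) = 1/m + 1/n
(m, n) = (1, 1)

Substituting (1, 1) into the claim:
LHS = 1/(1 + 1) = 1/2
RHS = 1/1 + 1/1 = 2

Since LHS ≠ RHS, this pair disproves the claim, and no lexicographically smaller pair (m ≤ n, positive integers) does.

For instance (4, 4) is also a counterexample (LHS = 1/8, RHS = 1/2), but it's lexicographically larger.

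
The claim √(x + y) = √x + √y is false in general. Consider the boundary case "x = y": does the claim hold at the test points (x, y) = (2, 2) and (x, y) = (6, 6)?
No, fails at both test points

At (2, 2): LHS = 2 ≠ RHS = 2·√(2) ≈ 2.828
At (6, 6): LHS = 2·√(3) ≈ 3.464 ≠ RHS = 2·√(6) ≈ 4.899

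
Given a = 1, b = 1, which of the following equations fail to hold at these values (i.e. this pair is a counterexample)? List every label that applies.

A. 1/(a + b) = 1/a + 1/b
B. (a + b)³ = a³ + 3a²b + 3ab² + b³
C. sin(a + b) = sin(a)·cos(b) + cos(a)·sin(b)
A

Evaluating each claim at the given values:
A. LHS = 1/2, RHS = 2 → fails here (LHS ≠ RHS)
B. LHS = 8, RHS = 8 → holds here (LHS = RHS)
C. LHS = sin(2) ≈ 0.9093, RHS = 2·sin(1)·cos(1) ≈ 0.9093 → holds here (LHS = RHS)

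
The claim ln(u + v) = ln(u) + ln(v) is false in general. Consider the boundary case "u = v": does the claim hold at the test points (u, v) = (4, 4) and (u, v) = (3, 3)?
No, fails at both test points

At (4, 4): LHS = ln(8) ≈ 2.079 ≠ RHS = 2·ln(4) ≈ 2.773
At (3, 3): LHS = ln(6) ≈ 1.792 ≠ RHS = 2·ln(3) ≈ 2.197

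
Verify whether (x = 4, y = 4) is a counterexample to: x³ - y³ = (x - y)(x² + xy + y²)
No

Substituting x = 4, y = 4:
LHS = 4³ - 4³ = 0
RHS = (4 - 4)(4² + 4·4 + 4²) = 0

The sides agree, so this pair does not disprove the claim.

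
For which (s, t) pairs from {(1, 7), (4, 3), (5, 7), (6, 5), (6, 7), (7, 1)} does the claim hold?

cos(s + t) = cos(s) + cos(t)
None

Testing each pair:
(1, 7): LHS = cos(8) ≈ -0.1455, RHS = cos(1) + cos(7) ≈ 1.294 → fails
(4, 3): LHS = cos(7) ≈ 0.7539, RHS = cos(3) + cos(4) ≈ -1.644 → fails
(5, 7): LHS = cos(12) ≈ 0.8439, RHS = cos(5) + cos(7) ≈ 1.038 → fails
(6, 5): LHS = cos(11) ≈ 0.004426, RHS = cos(5) + cos(6) ≈ 1.244 → fails
(6, 7): LHS = cos(13) ≈ 0.9074, RHS = cos(7) + cos(6) ≈ 1.714 → fails
(7, 1): LHS = cos(8) ≈ -0.1455, RHS = cos(1) + cos(7) ≈ 1.294 → fails

No pair satisfies the claim.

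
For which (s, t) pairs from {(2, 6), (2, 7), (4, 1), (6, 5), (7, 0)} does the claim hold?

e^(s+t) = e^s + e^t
None

Testing each pair:
(2, 6): LHS = e^8 ≈ 2981, RHS = e^2 + e^6 ≈ 410.8 → fails
(2, 7): LHS = e^9 ≈ 8103, RHS = e^2 + e^7 ≈ 1104 → fails
(4, 1): LHS = e^5 ≈ 148.4, RHS = e + e^4 ≈ 57.32 → fails
(6, 5): LHS = e^11 ≈ 59874.1, RHS = e^5 + e^6 ≈ 551.8 → fails
(7, 0): LHS = e^7 ≈ 1097, RHS = 1 + e^7 ≈ 1098 → fails

No pair satisfies the claim.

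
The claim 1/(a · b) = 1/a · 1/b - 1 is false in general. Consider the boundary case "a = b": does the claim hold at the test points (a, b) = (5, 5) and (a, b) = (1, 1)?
No, fails at both test points

At (5, 5): LHS = 1/25 ≠ RHS = -24/25
At (1, 1): LHS = 1 ≠ RHS = 0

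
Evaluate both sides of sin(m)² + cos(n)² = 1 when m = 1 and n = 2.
LHS = sin(1)² + cos(2)² ≈ 0.8813
RHS = 1

LHS ≠ RHS (they differ by about 0.1187), so the equation does not hold here.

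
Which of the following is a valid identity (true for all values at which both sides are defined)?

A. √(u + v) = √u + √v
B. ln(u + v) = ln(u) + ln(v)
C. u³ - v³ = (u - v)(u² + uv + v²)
A: fails at (1, 4) — LHS = √(5) ≈ 2.236, RHS = 3.
B: fails at (2, 4) — LHS = ln(6) ≈ 1.792, RHS = ln(2) + ln(4) ≈ 2.079.
C: holds — e.g. at (3, 7), both sides equal -316.

Answer: C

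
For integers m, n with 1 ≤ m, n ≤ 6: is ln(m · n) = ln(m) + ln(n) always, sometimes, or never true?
Always true

The identity holds for every pair in the range. For instance at (m, n) = (2, 3): both sides equal ln(6) ≈ 1.792.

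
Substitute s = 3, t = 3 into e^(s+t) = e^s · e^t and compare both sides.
LHS = e^(3+3) = e^6 ≈ 403.4
RHS = e^3 · e^3 = e^6 ≈ 403.4

LHS = RHS: the two sides agree.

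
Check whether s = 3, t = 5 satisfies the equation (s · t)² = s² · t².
Substituting s = 3, t = 5:

LHS = (3 · 5)² = 225
RHS = 3² · 5² = 225

LHS = RHS, so the equation holds at this point.

Answer: Holds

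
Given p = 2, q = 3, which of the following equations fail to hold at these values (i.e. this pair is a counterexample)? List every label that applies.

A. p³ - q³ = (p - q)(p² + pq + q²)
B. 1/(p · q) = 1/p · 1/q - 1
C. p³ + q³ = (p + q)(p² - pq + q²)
Evaluating each claim at the given values:
A. LHS = -19, RHS = -19 → holds here (LHS = RHS)
B. LHS = 1/6, RHS = -5/6 → fails here (LHS ≠ RHS)
C. LHS = 35, RHS = 35 → holds here (LHS = RHS)

Answer: B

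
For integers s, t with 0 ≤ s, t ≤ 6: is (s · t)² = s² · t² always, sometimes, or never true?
Always true

The identity holds for every pair in the range. For instance at (s, t) = (2, 3): both sides equal 36.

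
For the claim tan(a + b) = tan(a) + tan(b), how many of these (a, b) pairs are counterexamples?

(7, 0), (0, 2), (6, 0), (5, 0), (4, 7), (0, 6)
Testing each pair:
(7, 0): LHS = tan(7) ≈ 0.8714, RHS = tan(7) ≈ 0.8714 → satisfies claim
(0, 2): LHS = tan(2) ≈ -2.185, RHS = tan(2) ≈ -2.185 → satisfies claim
(6, 0): LHS = tan(6) ≈ -0.291, RHS = tan(6) ≈ -0.291 → satisfies claim
(5, 0): LHS = tan(5) ≈ -3.381, RHS = tan(5) ≈ -3.381 → satisfies claim
(4, 7): LHS = tan(11) ≈ -226, RHS = tan(7) + tan(4) ≈ 2.029 → counterexample
(0, 6): LHS = tan(6) ≈ -0.291, RHS = tan(6) ≈ -0.291 → satisfies claim

That makes 1 counterexample.

Answer: 1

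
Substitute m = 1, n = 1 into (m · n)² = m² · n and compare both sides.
LHS = (1 · 1)² = 1
RHS = 1² · 1 = 1

LHS = RHS: the two sides agree.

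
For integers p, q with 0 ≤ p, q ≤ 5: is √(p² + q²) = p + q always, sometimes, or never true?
It holds at (p, q) = (0, 4) (both sides equal 4), but fails at (p, q) = (5, 2) (LHS = √(29) ≈ 5.385, RHS = 7).

Answer: Sometimes true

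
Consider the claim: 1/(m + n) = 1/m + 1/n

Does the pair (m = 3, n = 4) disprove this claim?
Substituting m = 3, n = 4:
LHS = 1/(3 + 4) = 1/7
RHS = 1/3 + 1/4 = 7/12

Since LHS ≠ RHS, this pair disproves the claim.

Answer: Yes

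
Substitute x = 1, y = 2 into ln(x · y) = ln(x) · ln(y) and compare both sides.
LHS = ln(1 · 2) = ln(2) ≈ 0.6931
RHS = ln(1) · ln(2) = 0

LHS ≠ RHS (they differ by about 0.6931), so the equation does not hold here.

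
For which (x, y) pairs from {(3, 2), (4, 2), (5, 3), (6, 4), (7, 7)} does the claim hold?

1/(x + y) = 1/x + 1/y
None

Testing each pair:
(3, 2): LHS = 1/5, RHS = 5/6 → fails
(4, 2): LHS = 1/6, RHS = 3/4 → fails
(5, 3): LHS = 1/8, RHS = 8/15 → fails
(6, 4): LHS = 1/10, RHS = 5/12 → fails
(7, 7): LHS = 1/14, RHS = 2/7 → fails

No pair satisfies the claim.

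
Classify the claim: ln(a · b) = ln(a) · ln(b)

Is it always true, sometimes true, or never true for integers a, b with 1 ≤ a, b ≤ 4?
Sometimes true

It holds at (a, b) = (1, 1) (both sides equal 0), but fails at (a, b) = (4, 3) (LHS = ln(12) ≈ 2.485, RHS = ln(3)·ln(4) ≈ 1.523).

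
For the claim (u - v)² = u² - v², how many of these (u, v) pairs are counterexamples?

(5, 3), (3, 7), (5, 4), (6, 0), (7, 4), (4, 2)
5

Testing each pair:
(5, 3): LHS = 4, RHS = 16 → counterexample
(3, 7): LHS = 16, RHS = -40 → counterexample
(5, 4): LHS = 1, RHS = 9 → counterexample
(6, 0): LHS = 36, RHS = 36 → satisfies claim
(7, 4): LHS = 9, RHS = 33 → counterexample
(4, 2): LHS = 4, RHS = 12 → counterexample

That makes 5 counterexamples.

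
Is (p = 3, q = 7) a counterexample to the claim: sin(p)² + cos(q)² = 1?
Yes

Substituting p = 3, q = 7:
LHS = sin(3)² + cos(7)² ≈ 0.5883
RHS = 1

Since LHS ≠ RHS, this pair disproves the claim.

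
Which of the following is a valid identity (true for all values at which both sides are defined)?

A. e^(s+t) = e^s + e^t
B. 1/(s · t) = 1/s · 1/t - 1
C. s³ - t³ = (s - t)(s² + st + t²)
A: fails at (1, 5) — LHS = e^6 ≈ 403.4, RHS = e + e^5 ≈ 151.1.
B: fails at (2, 3) — LHS = 1/6, RHS = -5/6.
C: holds — e.g. at (1, 4), both sides equal -63.

Answer: C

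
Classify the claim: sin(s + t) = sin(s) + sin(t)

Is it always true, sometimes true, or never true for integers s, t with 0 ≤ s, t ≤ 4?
It holds at (s, t) = (4, 0) (both sides equal sin(4) ≈ -0.7568), but fails at (s, t) = (4, 3) (LHS = sin(7) ≈ 0.657, RHS = sin(4) + sin(3) ≈ -0.6157).

Answer: Sometimes true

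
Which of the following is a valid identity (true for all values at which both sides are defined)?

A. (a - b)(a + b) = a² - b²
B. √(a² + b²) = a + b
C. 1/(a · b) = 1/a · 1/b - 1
A: holds — e.g. at (5, 8), both sides equal -39.
B: fails at (1, 5) — LHS = √(26) ≈ 5.099, RHS = 6.
C: fails at (6, 7) — LHS = 1/42, RHS = -41/42.

Answer: A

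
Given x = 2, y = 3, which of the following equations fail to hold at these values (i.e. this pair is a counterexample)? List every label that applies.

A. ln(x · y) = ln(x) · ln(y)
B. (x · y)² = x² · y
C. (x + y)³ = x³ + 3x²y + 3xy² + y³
Evaluating each claim at the given values:
A. LHS = ln(6) ≈ 1.792, RHS = ln(2)·ln(3) ≈ 0.7615 → fails here (LHS ≠ RHS)
B. LHS = 36, RHS = 12 → fails here (LHS ≠ RHS)
C. LHS = 125, RHS = 125 → holds here (LHS = RHS)

Answer: A, B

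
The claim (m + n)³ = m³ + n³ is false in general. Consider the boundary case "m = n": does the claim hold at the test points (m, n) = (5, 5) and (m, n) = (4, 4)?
No, fails at both test points

At (5, 5): LHS = 1000 ≠ RHS = 250
At (4, 4): LHS = 512 ≠ RHS = 128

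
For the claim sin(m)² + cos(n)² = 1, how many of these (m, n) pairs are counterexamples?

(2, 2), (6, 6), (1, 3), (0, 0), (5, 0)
2

Testing each pair:
(2, 2): LHS = cos(2)² + sin(2)² = 1, RHS = 1 → satisfies claim
(6, 6): LHS = sin(6)² + cos(6)² = 1, RHS = 1 → satisfies claim
(1, 3): LHS = sin(1)² + cos(3)² ≈ 1.688, RHS = 1 → counterexample
(0, 0): LHS = 1, RHS = 1 → satisfies claim
(5, 0): LHS = sin(5)² + 1 ≈ 1.92, RHS = 1 → counterexample

That makes 2 counterexamples.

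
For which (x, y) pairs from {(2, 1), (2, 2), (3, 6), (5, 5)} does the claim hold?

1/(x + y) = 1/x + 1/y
None

Testing each pair:
(2, 1): LHS = 1/3, RHS = 3/2 → fails
(2, 2): LHS = 1/4, RHS = 1 → fails
(3, 6): LHS = 1/9, RHS = 1/2 → fails
(5, 5): LHS = 1/10, RHS = 2/5 → fails

No pair satisfies the claim.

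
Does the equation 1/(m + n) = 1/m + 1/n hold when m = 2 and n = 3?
Substituting m = 2, n = 3:

LHS = 1/(2 + 3) = 1/5
RHS = 1/2 + 1/3 = 5/6

LHS ≠ RHS, so the equation does not hold at this point.

Answer: Fails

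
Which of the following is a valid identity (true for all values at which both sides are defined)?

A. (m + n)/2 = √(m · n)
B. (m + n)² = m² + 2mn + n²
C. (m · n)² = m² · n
B

A: fails at (2, 7) — LHS = 9/2, RHS = √(14) ≈ 3.742.
B: holds — e.g. at (0, 1), both sides equal 1.
C: fails at (2, 3) — LHS = 36, RHS = 12.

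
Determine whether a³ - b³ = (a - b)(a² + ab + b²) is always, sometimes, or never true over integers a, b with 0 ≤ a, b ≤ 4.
The identity holds for every pair in the range. For instance at (a, b) = (0, 3): both sides equal -27.

Answer: Always true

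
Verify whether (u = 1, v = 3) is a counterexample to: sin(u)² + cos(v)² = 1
Yes

Substituting u = 1, v = 3:
LHS = sin(1)² + cos(3)² ≈ 1.688
RHS = 1

Since LHS ≠ RHS, this pair disproves the claim.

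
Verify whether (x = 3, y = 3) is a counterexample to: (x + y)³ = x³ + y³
Yes

Substituting x = 3, y = 3:
LHS = (3 + 3)³ = 216
RHS = 3³ + 3³ = 54

Since LHS ≠ RHS, this pair disproves the claim.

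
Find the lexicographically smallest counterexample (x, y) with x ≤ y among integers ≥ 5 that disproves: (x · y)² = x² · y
Substituting (5, 5) into the claim:
LHS = (5 · 5)² = 625
RHS = 5² · 5 = 125

Since LHS ≠ RHS, this pair disproves the claim, and no lexicographically smaller pair (x ≤ y, integers ≥ 5) does.

For instance (12, 12) is also a counterexample (LHS = 20736, RHS = 1728), but it's lexicographically larger.

Answer: (x, y) = (5, 5)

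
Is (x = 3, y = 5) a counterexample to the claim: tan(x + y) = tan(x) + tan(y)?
Yes

Substituting x = 3, y = 5:
LHS = tan(3 + 5) = tan(8) ≈ -6.8
RHS = tan(3) + tan(5) ≈ -3.523

Since LHS ≠ RHS, this pair disproves the claim.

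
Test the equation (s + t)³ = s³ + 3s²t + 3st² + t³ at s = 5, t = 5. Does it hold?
Substituting s = 5, t = 5:

LHS = (5 + 5)³ = 1000
RHS = 5³ + 3·5²·5 + 3·5·5² + 5³ = 1000

LHS = RHS, so the equation holds at this point.

Answer: Holds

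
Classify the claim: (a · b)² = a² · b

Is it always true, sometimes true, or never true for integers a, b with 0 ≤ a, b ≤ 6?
Sometimes true

It holds at (a, b) = (0, 3) (both sides equal 0), but fails at (a, b) = (4, 5) (LHS = 400, RHS = 80).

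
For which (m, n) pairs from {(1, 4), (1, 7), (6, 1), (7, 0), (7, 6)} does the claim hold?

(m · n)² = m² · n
(6, 1), (7, 0)

Testing each pair:
(1, 4): LHS = 16, RHS = 4 → fails
(1, 7): LHS = 49, RHS = 7 → fails
(6, 1): LHS = 36, RHS = 36 → holds
(7, 0): LHS = 0, RHS = 0 → holds
(7, 6): LHS = 1764, RHS = 294 → fails

2 of 5 pairs satisfy the claim.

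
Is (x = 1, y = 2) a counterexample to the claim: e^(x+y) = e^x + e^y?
Substituting x = 1, y = 2:
LHS = e^(1+2) = e^3 ≈ 20.09
RHS = e^1 + e^2 = e + e^2 ≈ 10.11

Since LHS ≠ RHS, this pair disproves the claim.

Answer: Yes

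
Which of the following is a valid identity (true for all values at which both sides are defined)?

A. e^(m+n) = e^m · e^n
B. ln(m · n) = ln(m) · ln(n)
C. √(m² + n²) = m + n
A

A: holds — e.g. at (3, 7), both sides equal e^10 ≈ 22026.5.
B: fails at (3, 5) — LHS = ln(15) ≈ 2.708, RHS = ln(3)·ln(5) ≈ 1.768.
C: fails at (3, 7) — LHS = √(58) ≈ 7.616, RHS = 10.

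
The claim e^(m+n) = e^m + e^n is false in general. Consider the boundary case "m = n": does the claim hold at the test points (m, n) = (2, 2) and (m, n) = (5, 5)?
No, fails at both test points

At (2, 2): LHS = e^4 ≈ 54.6 ≠ RHS = 2·e^2 ≈ 14.78
At (5, 5): LHS = e^10 ≈ 22026.5 ≠ RHS = 2·e^5 ≈ 296.8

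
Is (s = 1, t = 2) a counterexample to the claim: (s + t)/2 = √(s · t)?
Yes

Substituting s = 1, t = 2:
LHS = (1 + 2)/2 = 3/2
RHS = √(1 · 2) = √(2) ≈ 1.414

Since LHS ≠ RHS, this pair disproves the claim.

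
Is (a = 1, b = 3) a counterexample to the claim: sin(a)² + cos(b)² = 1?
Yes

Substituting a = 1, b = 3:
LHS = sin(1)² + cos(3)² ≈ 1.688
RHS = 1

Since LHS ≠ RHS, this pair disproves the claim.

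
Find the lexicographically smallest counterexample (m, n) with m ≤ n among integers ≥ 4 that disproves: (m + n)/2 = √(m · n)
(m, n) = (4, 5)

Substituting (4, 5) into the claim:
LHS = (4 + 5)/2 = 9/2
RHS = √(4 · 5) = 2·√(5) ≈ 4.472

Since LHS ≠ RHS, this pair disproves the claim, and no lexicographically smaller pair (m ≤ n, integers ≥ 4) does.

For instance (8, 11) is also a counterexample (LHS = 19/2, RHS = 2·√(22) ≈ 9.381), but it's lexicographically larger.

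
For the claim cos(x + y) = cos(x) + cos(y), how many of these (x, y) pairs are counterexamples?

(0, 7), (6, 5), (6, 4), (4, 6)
4

Testing each pair:
(0, 7): LHS = cos(7) ≈ 0.7539, RHS = cos(7) + 1 ≈ 1.754 → counterexample
(6, 5): LHS = cos(11) ≈ 0.004426, RHS = cos(5) + cos(6) ≈ 1.244 → counterexample
(6, 4): LHS = cos(10) ≈ -0.8391, RHS = cos(4) + cos(6) ≈ 0.3065 → counterexample
(4, 6): LHS = cos(10) ≈ -0.8391, RHS = cos(4) + cos(6) ≈ 0.3065 → counterexample

That makes 4 counterexamples.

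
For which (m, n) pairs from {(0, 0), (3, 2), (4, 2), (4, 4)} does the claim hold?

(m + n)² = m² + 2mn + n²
All pairs

Testing each pair:
(0, 0): LHS = 0, RHS = 0 → holds
(3, 2): LHS = 25, RHS = 25 → holds
(4, 2): LHS = 36, RHS = 36 → holds
(4, 4): LHS = 64, RHS = 64 → holds

Every pair satisfies the claim.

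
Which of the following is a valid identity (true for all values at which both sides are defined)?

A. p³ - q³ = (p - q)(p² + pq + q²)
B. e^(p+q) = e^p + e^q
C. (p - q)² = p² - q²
A: holds — e.g. at (2, 4), both sides equal -56.
B: fails at (1, 2) — LHS = e^3 ≈ 20.09, RHS = e + e^2 ≈ 10.11.
C: fails at (3, 7) — LHS = 16, RHS = -40.

Answer: A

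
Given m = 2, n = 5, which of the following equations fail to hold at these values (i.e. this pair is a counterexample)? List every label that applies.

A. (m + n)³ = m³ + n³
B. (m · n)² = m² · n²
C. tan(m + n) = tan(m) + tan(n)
Evaluating each claim at the given values:
A. LHS = 343, RHS = 133 → fails here (LHS ≠ RHS)
B. LHS = 100, RHS = 100 → holds here (LHS = RHS)
C. LHS = tan(7) ≈ 0.8714, RHS = tan(5) + tan(2) ≈ -5.566 → fails here (LHS ≠ RHS)

Answer: A, C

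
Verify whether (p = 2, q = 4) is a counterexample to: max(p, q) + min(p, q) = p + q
Substituting p = 2, q = 4:
LHS = max(2, 4) + min(2, 4) = 6
RHS = 2 + 4 = 6

The sides agree, so this pair does not disprove the claim.

Answer: No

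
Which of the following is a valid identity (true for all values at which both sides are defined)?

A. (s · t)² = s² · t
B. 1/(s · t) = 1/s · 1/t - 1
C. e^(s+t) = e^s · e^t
C

A: fails at (3, 5) — LHS = 225, RHS = 45.
B: fails at (4, 5) — LHS = 1/20, RHS = -19/20.
C: holds — e.g. at (3, 3), both sides equal e^6 ≈ 403.4.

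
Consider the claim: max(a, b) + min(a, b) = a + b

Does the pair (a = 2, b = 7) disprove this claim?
No

Substituting a = 2, b = 7:
LHS = max(2, 7) + min(2, 7) = 9
RHS = 2 + 7 = 9

The sides agree, so this pair does not disprove the claim.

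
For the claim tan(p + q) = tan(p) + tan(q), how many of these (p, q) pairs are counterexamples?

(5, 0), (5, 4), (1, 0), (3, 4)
Testing each pair:
(5, 0): LHS = tan(5) ≈ -3.381, RHS = tan(5) ≈ -3.381 → satisfies claim
(5, 4): LHS = tan(9) ≈ -0.4523, RHS = tan(5) + tan(4) ≈ -2.223 → counterexample
(1, 0): LHS = tan(1) ≈ 1.557, RHS = tan(1) ≈ 1.557 → satisfies claim
(3, 4): LHS = tan(7) ≈ 0.8714, RHS = tan(3) + tan(4) ≈ 1.015 → counterexample

That makes 2 counterexamples.

Answer: 2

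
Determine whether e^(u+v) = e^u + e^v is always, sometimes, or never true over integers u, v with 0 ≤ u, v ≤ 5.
Never true

The claim fails for every pair in the range. For instance at (u, v) = (1, 4): LHS = e^5 ≈ 148.4, RHS = e + e^4 ≈ 57.32.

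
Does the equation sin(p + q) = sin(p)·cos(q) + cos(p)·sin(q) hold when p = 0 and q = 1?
Substituting p = 0, q = 1:

LHS = sin(0 + 1) = sin(1) ≈ 0.8415
RHS = sin(0)·cos(1) + cos(0)·sin(1) = sin(1) ≈ 0.8415

LHS = RHS, so the equation holds at this point.

Answer: Holds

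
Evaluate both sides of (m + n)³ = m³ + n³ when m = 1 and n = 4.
LHS = (1 + 4)³ = 125
RHS = 1³ + 4³ = 65

LHS ≠ RHS, so the equation does not hold here.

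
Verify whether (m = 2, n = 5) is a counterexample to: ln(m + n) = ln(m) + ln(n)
Substituting m = 2, n = 5:
LHS = ln(2 + 5) = ln(7) ≈ 1.946
RHS = ln(2) + ln(5) ≈ 2.303

Since LHS ≠ RHS, this pair disproves the claim.

Answer: Yes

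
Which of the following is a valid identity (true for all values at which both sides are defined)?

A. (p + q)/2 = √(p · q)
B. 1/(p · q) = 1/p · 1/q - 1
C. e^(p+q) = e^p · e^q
C

A: fails at (6, 7) — LHS = 13/2, RHS = √(42) ≈ 6.481.
B: fails at (1, 2) — LHS = 1/2, RHS = -1/2.
C: holds — e.g. at (3, 4), both sides equal e^7 ≈ 1097.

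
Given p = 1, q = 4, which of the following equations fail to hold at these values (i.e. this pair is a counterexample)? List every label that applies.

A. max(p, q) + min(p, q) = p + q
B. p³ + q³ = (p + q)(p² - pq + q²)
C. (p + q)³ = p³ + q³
C

Evaluating each claim at the given values:
A. LHS = 5, RHS = 5 → holds here (LHS = RHS)
B. LHS = 65, RHS = 65 → holds here (LHS = RHS)
C. LHS = 125, RHS = 65 → fails here (LHS ≠ RHS)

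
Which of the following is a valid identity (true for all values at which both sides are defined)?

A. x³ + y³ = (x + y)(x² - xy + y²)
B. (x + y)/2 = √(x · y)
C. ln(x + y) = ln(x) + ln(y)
A: holds — e.g. at (3, 5), both sides equal 152.
B: fails at (3, 4) — LHS = 7/2, RHS = 2·√(3) ≈ 3.464.
C: fails at (4, 5) — LHS = ln(9) ≈ 2.197, RHS = ln(4) + ln(5) ≈ 2.996.

Answer: A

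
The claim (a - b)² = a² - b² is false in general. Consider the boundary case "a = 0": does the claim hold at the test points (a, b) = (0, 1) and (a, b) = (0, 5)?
At (0, 1): LHS = 1 ≠ RHS = -1
At (0, 5): LHS = 25 ≠ RHS = -25

Answer: No, fails at both test points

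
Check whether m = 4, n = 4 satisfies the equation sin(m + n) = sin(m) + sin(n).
Fails

Substituting m = 4, n = 4:

LHS = sin(4 + 4) = sin(8) ≈ 0.9894
RHS = sin(4) + sin(4) = 2·sin(4) ≈ -1.514

LHS ≠ RHS, so the equation does not hold at this point.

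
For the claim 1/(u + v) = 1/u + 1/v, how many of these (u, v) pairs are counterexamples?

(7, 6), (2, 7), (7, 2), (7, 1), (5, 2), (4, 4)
Testing each pair:
(7, 6): LHS = 1/13, RHS = 13/42 → counterexample
(2, 7): LHS = 1/9, RHS = 9/14 → counterexample
(7, 2): LHS = 1/9, RHS = 9/14 → counterexample
(7, 1): LHS = 1/8, RHS = 8/7 → counterexample
(5, 2): LHS = 1/7, RHS = 7/10 → counterexample
(4, 4): LHS = 1/8, RHS = 1/2 → counterexample

That makes 6 counterexamples.

Answer: 6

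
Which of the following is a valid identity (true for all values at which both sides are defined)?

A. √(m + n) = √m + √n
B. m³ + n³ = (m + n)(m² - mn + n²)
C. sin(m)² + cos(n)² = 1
A: fails at (1, 3) — LHS = 2, RHS = 1 + √(3) ≈ 2.732.
B: holds — e.g. at (1, 3), both sides equal 28.
C: fails at (2, 4) — LHS = cos(4)² + sin(2)² ≈ 1.254, RHS = 1.

Answer: B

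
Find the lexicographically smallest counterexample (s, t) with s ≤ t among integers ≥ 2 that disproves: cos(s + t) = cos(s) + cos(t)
(s, t) = (2, 2)

Substituting (2, 2) into the claim:
LHS = cos(2 + 2) = cos(4) ≈ -0.6536
RHS = cos(2) + cos(2) = 2·cos(2) ≈ -0.8323

Since LHS ≠ RHS, this pair disproves the claim, and no lexicographically smaller pair (s ≤ t, integers ≥ 2) does.

For instance (5, 6) is also a counterexample (LHS = cos(11) ≈ 0.004426, RHS = cos(5) + cos(6) ≈ 1.244), but it's lexicographically larger.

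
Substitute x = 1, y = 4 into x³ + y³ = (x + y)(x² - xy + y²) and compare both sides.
LHS = 1³ + 4³ = 65
RHS = (1 + 4)(1² - 1·4 + 4²) = 65

LHS = RHS: the two sides agree.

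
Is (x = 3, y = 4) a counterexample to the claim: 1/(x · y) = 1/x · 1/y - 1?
Yes

Substituting x = 3, y = 4:
LHS = 1/(3 · 4) = 1/12
RHS = 1/3 · 1/4 - 1 = -11/12

Since LHS ≠ RHS, this pair disproves the claim.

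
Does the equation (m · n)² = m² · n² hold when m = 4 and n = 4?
Substituting m = 4, n = 4:

LHS = (4 · 4)² = 256
RHS = 4² · 4² = 256

LHS = RHS, so the equation holds at this point.

Answer: Holds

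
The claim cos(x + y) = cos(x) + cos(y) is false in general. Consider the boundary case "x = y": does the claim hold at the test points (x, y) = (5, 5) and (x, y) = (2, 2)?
No, fails at both test points

At (5, 5): LHS = cos(10) ≈ -0.8391 ≠ RHS = 2·cos(5) ≈ 0.5673
At (2, 2): LHS = cos(4) ≈ -0.6536 ≠ RHS = 2·cos(2) ≈ -0.8323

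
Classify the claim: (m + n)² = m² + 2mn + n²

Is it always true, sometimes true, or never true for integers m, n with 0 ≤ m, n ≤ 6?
The identity holds for every pair in the range. For instance at (m, n) = (1, 0): both sides equal 1.

Answer: Always true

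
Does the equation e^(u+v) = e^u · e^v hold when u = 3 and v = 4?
Substituting u = 3, v = 4:

LHS = e^(3+4) = e^7 ≈ 1097
RHS = e^3 · e^4 = e^7 ≈ 1097

LHS = RHS, so the equation holds at this point.

Answer: Holds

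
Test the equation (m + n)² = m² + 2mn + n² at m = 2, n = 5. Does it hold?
Holds

Substituting m = 2, n = 5:

LHS = (2 + 5)² = 49
RHS = 2² + 2·2·5 + 5² = 49

LHS = RHS, so the equation holds at this point.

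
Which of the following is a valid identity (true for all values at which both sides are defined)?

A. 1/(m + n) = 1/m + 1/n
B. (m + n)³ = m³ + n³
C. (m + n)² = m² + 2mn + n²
A: fails at (1, 4) — LHS = 1/5, RHS = 5/4.
B: fails at (2, 5) — LHS = 343, RHS = 133.
C: holds — e.g. at (3, 4), both sides equal 49.

Answer: C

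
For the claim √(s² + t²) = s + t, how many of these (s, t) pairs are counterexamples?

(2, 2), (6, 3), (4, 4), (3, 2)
Testing each pair:
(2, 2): LHS = 2·√(2) ≈ 2.828, RHS = 4 → counterexample
(6, 3): LHS = 3·√(5) ≈ 6.708, RHS = 9 → counterexample
(4, 4): LHS = 4·√(2) ≈ 5.657, RHS = 8 → counterexample
(3, 2): LHS = √(13) ≈ 3.606, RHS = 5 → counterexample

That makes 4 counterexamples.

Answer: 4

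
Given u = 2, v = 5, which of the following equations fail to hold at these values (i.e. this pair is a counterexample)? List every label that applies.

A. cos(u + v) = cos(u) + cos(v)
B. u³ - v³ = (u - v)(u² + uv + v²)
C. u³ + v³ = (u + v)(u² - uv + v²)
A

Evaluating each claim at the given values:
A. LHS = cos(7) ≈ 0.7539, RHS = cos(2) + cos(5) ≈ -0.1325 → fails here (LHS ≠ RHS)
B. LHS = -117, RHS = -117 → holds here (LHS = RHS)
C. LHS = 133, RHS = 133 → holds here (LHS = RHS)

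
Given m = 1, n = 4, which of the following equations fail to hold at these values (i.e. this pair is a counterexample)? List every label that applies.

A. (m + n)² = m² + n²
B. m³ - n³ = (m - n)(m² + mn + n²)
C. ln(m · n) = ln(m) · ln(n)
A, C

Evaluating each claim at the given values:
A. LHS = 25, RHS = 17 → fails here (LHS ≠ RHS)
B. LHS = -63, RHS = -63 → holds here (LHS = RHS)
C. LHS = ln(4) ≈ 1.386, RHS = 0 → fails here (LHS ≠ RHS)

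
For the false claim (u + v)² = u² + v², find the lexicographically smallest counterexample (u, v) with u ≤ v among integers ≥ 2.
Substituting (2, 2) into the claim:
LHS = (2 + 2)² = 16
RHS = 2² + 2² = 8

Since LHS ≠ RHS, this pair disproves the claim, and no lexicographically smaller pair (u ≤ v, integers ≥ 2) does.

For instance (6, 8) is also a counterexample (LHS = 196, RHS = 100), but it's lexicographically larger.

Answer: (u, v) = (2, 2)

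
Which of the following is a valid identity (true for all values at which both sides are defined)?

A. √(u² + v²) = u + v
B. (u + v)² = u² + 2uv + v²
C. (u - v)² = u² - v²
A: fails at (3, 7) — LHS = √(58) ≈ 7.616, RHS = 10.
B: holds — e.g. at (2, 3), both sides equal 25.
C: fails at (1, 2) — LHS = 1, RHS = -3.

Answer: B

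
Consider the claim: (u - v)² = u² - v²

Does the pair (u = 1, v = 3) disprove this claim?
Substituting u = 1, v = 3:
LHS = (1 - 3)² = 4
RHS = 1² - 3² = -8

Since LHS ≠ RHS, this pair disproves the claim.

Answer: Yes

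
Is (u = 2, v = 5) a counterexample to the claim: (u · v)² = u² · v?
Substituting u = 2, v = 5:
LHS = (2 · 5)² = 100
RHS = 2² · 5 = 20

Since LHS ≠ RHS, this pair disproves the claim.

Answer: Yes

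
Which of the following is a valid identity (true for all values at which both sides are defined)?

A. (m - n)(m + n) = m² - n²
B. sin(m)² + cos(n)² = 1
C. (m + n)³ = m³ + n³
A: holds — e.g. at (4, 4), both sides equal 0.
B: fails at (3, 4) — LHS = sin(3)² + cos(4)² ≈ 0.4472, RHS = 1.
C: fails at (5, 5) — LHS = 1000, RHS = 250.

Answer: A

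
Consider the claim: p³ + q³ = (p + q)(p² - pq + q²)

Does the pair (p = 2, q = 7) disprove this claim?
No

Substituting p = 2, q = 7:
LHS = 2³ + 7³ = 351
RHS = (2 + 7)(2² - 2·7 + 7²) = 351

The sides agree, so this pair does not disprove the claim.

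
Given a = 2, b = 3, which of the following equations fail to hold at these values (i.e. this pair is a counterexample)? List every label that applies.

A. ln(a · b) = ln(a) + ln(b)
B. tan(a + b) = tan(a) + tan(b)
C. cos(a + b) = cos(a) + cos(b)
B, C

Evaluating each claim at the given values:
A. LHS = ln(6) ≈ 1.792, RHS = ln(2) + ln(3) ≈ 1.792 → holds here (LHS = RHS)
B. LHS = tan(5) ≈ -3.381, RHS = tan(2) + tan(3) ≈ -2.328 → fails here (LHS ≠ RHS)
C. LHS = cos(5) ≈ 0.2837, RHS = cos(3) + cos(2) ≈ -1.406 → fails here (LHS ≠ RHS)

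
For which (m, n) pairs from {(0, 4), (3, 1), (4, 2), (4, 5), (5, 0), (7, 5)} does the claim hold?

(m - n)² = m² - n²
Testing each pair:
(0, 4): LHS = 16, RHS = -16 → fails
(3, 1): LHS = 4, RHS = 8 → fails
(4, 2): LHS = 4, RHS = 12 → fails
(4, 5): LHS = 1, RHS = -9 → fails
(5, 0): LHS = 25, RHS = 25 → holds
(7, 5): LHS = 4, RHS = 24 → fails

1 of 6 pairs satisfies the claim.

Answer: (5, 0)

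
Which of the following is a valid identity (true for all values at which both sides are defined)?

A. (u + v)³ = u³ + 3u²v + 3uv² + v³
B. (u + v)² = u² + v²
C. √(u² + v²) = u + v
A

A: holds — e.g. at (3, 4), both sides equal 343.
B: fails at (1, 1) — LHS = 4, RHS = 2.
C: fails at (1, 5) — LHS = √(26) ≈ 5.099, RHS = 6.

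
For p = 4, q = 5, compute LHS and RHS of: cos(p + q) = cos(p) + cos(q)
LHS = cos(4 + 5) = cos(9) ≈ -0.9111
RHS = cos(4) + cos(5) ≈ -0.37

LHS ≠ RHS (they differ by about 0.5411), so the equation does not hold here.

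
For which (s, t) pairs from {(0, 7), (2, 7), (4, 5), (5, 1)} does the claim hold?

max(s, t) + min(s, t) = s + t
Testing each pair:
(0, 7): LHS = 7, RHS = 7 → holds
(2, 7): LHS = 9, RHS = 9 → holds
(4, 5): LHS = 9, RHS = 9 → holds
(5, 1): LHS = 6, RHS = 6 → holds

Every pair satisfies the claim.

Answer: All pairs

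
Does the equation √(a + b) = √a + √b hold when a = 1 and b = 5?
Substituting a = 1, b = 5:

LHS = √(1 + 5) = √(6) ≈ 2.449
RHS = √1 + √5 = 1 + √(5) ≈ 3.236

LHS ≠ RHS, so the equation does not hold at this point.

Answer: Fails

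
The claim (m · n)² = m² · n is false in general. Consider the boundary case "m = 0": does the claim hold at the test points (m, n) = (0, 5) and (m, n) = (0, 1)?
Yes, holds at both test points

At (0, 5): LHS = 0, RHS = 0 → equal
At (0, 1): LHS = 0, RHS = 0 → equal

So the claim does hold at both of these boundary points, even though it is not an identity.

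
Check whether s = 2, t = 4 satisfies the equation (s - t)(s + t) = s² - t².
Holds

Substituting s = 2, t = 4:

LHS = (2 - 4)(2 + 4) = -12
RHS = 2² - 4² = -12

LHS = RHS, so the equation holds at this point.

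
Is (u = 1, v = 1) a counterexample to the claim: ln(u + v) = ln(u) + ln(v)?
Yes

Substituting u = 1, v = 1:
LHS = ln(1 + 1) = ln(2) ≈ 0.6931
RHS = ln(1) + ln(1) = 0

Since LHS ≠ RHS, this pair disproves the claim.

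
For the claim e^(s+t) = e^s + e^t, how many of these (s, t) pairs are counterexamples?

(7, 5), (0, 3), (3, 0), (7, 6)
4

Testing each pair:
(7, 5): LHS = e^12 ≈ 162754.8, RHS = e^5 + e^7 ≈ 1245 → counterexample
(0, 3): LHS = e^3 ≈ 20.09, RHS = 1 + e^3 ≈ 21.09 → counterexample
(3, 0): LHS = e^3 ≈ 20.09, RHS = 1 + e^3 ≈ 21.09 → counterexample
(7, 6): LHS = e^13 ≈ 442413.4, RHS = e^6 + e^7 ≈ 1500 → counterexample

That makes 4 counterexamples.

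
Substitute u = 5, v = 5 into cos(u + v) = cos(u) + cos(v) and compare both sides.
LHS = cos(5 + 5) = cos(10) ≈ -0.8391
RHS = cos(5) + cos(5) = 2·cos(5) ≈ 0.5673

LHS ≠ RHS (they differ by about 1.406), so the equation does not hold here.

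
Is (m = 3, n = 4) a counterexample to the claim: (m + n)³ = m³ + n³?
Substituting m = 3, n = 4:
LHS = (3 + 4)³ = 343
RHS = 3³ + 4³ = 91

Since LHS ≠ RHS, this pair disproves the claim.

Answer: Yes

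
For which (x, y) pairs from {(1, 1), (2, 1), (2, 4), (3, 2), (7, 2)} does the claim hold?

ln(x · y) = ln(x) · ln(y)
Testing each pair:
(1, 1): LHS = 0, RHS = 0 → holds
(2, 1): LHS = ln(2) ≈ 0.6931, RHS = 0 → fails
(2, 4): LHS = ln(8) ≈ 2.079, RHS = ln(2)·ln(4) ≈ 0.9609 → fails
(3, 2): LHS = ln(6) ≈ 1.792, RHS = ln(2)·ln(3) ≈ 0.7615 → fails
(7, 2): LHS = ln(14) ≈ 2.639, RHS = ln(2)·ln(7) ≈ 1.349 → fails

1 of 5 pairs satisfies the claim.

Answer: (1, 1)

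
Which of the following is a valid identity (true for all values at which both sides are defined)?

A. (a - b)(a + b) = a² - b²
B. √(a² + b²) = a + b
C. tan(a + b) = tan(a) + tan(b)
A

A: holds — e.g. at (2, 7), both sides equal -45.
B: fails at (2, 4) — LHS = 2·√(5) ≈ 4.472, RHS = 6.
C: fails at (2, 5) — LHS = tan(7) ≈ 0.8714, RHS = tan(5) + tan(2) ≈ -5.566.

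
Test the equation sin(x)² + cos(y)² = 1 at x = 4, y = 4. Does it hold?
Holds

Substituting x = 4, y = 4:

LHS = sin(4)² + cos(4)² = 1
RHS = 1

LHS = RHS, so the equation holds at this point.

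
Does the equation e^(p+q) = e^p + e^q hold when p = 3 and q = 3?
Substituting p = 3, q = 3:

LHS = e^(3+3) = e^6 ≈ 403.4
RHS = e^3 + e^3 = 2·e^3 ≈ 40.17

LHS ≠ RHS, so the equation does not hold at this point.

Answer: Fails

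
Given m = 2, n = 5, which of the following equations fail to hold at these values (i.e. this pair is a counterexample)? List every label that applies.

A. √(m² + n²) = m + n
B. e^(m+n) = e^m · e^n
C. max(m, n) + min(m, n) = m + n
Evaluating each claim at the given values:
A. LHS = √(29) ≈ 5.385, RHS = 7 → fails here (LHS ≠ RHS)
B. LHS = e^7 ≈ 1097, RHS = e^7 ≈ 1097 → holds here (LHS = RHS)
C. LHS = 7, RHS = 7 → holds here (LHS = RHS)

Answer: A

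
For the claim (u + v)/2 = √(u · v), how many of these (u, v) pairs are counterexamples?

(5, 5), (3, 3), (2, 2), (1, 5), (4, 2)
2

Testing each pair:
(5, 5): LHS = 5, RHS = 5 → satisfies claim
(3, 3): LHS = 3, RHS = 3 → satisfies claim
(2, 2): LHS = 2, RHS = 2 → satisfies claim
(1, 5): LHS = 3, RHS = √(5) ≈ 2.236 → counterexample
(4, 2): LHS = 3, RHS = 2·√(2) ≈ 2.828 → counterexample

That makes 2 counterexamples.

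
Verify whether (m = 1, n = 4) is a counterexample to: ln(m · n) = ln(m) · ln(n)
Substituting m = 1, n = 4:
LHS = ln(1 · 4) = ln(4) ≈ 1.386
RHS = ln(1) · ln(4) = 0

Since LHS ≠ RHS, this pair disproves the claim.

Answer: Yes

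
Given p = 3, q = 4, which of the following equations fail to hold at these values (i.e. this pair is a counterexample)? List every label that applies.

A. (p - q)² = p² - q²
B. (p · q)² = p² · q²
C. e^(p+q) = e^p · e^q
Evaluating each claim at the given values:
A. LHS = 1, RHS = -7 → fails here (LHS ≠ RHS)
B. LHS = 144, RHS = 144 → holds here (LHS = RHS)
C. LHS = e^7 ≈ 1097, RHS = e^7 ≈ 1097 → holds here (LHS = RHS)

Answer: A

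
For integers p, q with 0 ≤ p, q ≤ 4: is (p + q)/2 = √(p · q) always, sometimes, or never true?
Sometimes true

It holds at (p, q) = (3, 3) (both sides equal 3), but fails at (p, q) = (3, 0) (LHS = 3/2, RHS = 0).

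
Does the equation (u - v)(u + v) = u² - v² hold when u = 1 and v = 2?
Holds

Substituting u = 1, v = 2:

LHS = (1 - 2)(1 + 2) = -3
RHS = 1² - 2² = -3

LHS = RHS, so the equation holds at this point.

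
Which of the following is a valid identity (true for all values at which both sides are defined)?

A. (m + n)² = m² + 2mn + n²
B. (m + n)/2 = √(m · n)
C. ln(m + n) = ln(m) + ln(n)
A

A: holds — e.g. at (4, 4), both sides equal 64.
B: fails at (2, 4) — LHS = 3, RHS = 2·√(2) ≈ 2.828.
C: fails at (3, 4) — LHS = ln(7) ≈ 1.946, RHS = ln(3) + ln(4) ≈ 2.485.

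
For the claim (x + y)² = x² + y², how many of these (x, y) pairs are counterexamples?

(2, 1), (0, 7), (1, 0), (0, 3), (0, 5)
1

Testing each pair:
(2, 1): LHS = 9, RHS = 5 → counterexample
(0, 7): LHS = 49, RHS = 49 → satisfies claim
(1, 0): LHS = 1, RHS = 1 → satisfies claim
(0, 3): LHS = 9, RHS = 9 → satisfies claim
(0, 5): LHS = 25, RHS = 25 → satisfies claim

That makes 1 counterexample.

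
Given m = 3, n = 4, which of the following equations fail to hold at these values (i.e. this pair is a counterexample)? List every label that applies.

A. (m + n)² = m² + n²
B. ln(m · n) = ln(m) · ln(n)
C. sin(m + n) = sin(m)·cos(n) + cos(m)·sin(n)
Evaluating each claim at the given values:
A. LHS = 49, RHS = 25 → fails here (LHS ≠ RHS)
B. LHS = ln(12) ≈ 2.485, RHS = ln(3)·ln(4) ≈ 1.523 → fails here (LHS ≠ RHS)
C. LHS = sin(7) ≈ 0.657, RHS = sin(3)·cos(4) + sin(4)·cos(3) ≈ 0.657 → holds here (LHS = RHS)

Answer: A, B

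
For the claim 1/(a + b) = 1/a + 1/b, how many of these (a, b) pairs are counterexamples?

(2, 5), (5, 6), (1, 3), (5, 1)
4

Testing each pair:
(2, 5): LHS = 1/7, RHS = 7/10 → counterexample
(5, 6): LHS = 1/11, RHS = 11/30 → counterexample
(1, 3): LHS = 1/4, RHS = 4/3 → counterexample
(5, 1): LHS = 1/6, RHS = 6/5 → counterexample

That makes 4 counterexamples.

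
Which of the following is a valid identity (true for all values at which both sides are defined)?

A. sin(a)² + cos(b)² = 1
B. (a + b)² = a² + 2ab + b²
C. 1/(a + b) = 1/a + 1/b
A: fails at (2, 4) — LHS = cos(4)² + sin(2)² ≈ 1.254, RHS = 1.
B: holds — e.g. at (1, 4), both sides equal 25.
C: fails at (1, 5) — LHS = 1/6, RHS = 6/5.

Answer: B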